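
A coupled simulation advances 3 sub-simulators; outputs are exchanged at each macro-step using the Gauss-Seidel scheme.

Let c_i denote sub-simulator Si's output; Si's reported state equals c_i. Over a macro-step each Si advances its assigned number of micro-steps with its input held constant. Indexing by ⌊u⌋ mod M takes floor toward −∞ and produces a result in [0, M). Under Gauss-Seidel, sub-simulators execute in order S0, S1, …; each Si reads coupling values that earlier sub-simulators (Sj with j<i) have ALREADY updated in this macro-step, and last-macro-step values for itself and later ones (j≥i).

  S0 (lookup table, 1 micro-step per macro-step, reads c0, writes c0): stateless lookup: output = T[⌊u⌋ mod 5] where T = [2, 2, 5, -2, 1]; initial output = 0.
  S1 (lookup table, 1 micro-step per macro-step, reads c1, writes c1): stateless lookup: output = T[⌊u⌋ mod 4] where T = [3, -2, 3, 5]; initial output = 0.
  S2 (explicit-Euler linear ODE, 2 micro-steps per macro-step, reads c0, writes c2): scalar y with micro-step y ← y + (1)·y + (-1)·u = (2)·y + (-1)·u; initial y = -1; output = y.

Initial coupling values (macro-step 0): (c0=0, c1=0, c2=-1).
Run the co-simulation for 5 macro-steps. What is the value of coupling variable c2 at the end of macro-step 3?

c2 at macro-step 3 = -226

macro 1: S0 reads c0=0 → after 1×micro: 2; S1 reads c1=0 → after 1×micro: 3; S2 reads c0=2 → after 2×micro: -10 ⇒ (c0=2, c1=3, c2=-10)
macro 2: S0 reads c0=2 → after 1×micro: 5; S1 reads c1=3 → after 1×micro: 5; S2 reads c0=5 → after 2×micro: -55 ⇒ (c0=5, c1=5, c2=-55)
macro 3: S0 reads c0=5 → after 1×micro: 2; S1 reads c1=5 → after 1×micro: -2; S2 reads c0=2 → after 2×micro: -226 ⇒ (c0=2, c1=-2, c2=-226)
macro 4: S0 reads c0=2 → after 1×micro: 5; S1 reads c1=-2 → after 1×micro: 3; S2 reads c0=5 → after 2×micro: -919 ⇒ (c0=5, c1=3, c2=-919)
macro 5: S0 reads c0=5 → after 1×micro: 2; S1 reads c1=3 → after 1×micro: 5; S2 reads c0=2 → after 2×micro: -3682 ⇒ (c0=2, c1=5, c2=-3682)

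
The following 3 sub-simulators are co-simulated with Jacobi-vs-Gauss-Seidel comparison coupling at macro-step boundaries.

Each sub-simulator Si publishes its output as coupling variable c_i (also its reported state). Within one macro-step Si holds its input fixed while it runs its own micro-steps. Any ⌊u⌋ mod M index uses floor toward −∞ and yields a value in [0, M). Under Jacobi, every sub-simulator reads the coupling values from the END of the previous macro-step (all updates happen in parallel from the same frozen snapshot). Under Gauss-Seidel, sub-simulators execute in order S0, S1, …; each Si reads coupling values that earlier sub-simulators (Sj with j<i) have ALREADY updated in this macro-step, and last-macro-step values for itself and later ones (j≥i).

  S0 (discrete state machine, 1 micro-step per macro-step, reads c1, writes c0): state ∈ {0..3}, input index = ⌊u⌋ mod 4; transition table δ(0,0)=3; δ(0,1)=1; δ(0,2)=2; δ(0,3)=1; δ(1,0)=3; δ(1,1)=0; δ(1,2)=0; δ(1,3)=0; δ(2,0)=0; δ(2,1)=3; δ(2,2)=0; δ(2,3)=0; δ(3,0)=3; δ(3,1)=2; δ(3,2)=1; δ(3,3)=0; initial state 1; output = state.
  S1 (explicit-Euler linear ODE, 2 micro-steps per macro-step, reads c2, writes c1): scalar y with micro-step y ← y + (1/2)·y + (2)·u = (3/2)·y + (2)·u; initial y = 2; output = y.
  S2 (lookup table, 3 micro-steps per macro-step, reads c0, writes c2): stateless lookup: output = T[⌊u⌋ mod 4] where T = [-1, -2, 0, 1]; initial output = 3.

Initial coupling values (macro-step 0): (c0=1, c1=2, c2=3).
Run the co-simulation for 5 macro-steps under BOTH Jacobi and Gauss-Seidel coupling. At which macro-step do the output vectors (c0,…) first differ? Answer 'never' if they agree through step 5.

[Jacobi] macro 1: S0 reads c1=2 → after 1×micro: 0; S1 reads c2=3 → after 2×micro: 39/2; S2 reads c0=1 → after 3×micro: -2 ⇒ (c0=0, c1=39/2, c2=-2)
[Jacobi] macro 2: S0 reads c1=39/2 → after 1×micro: 1; S1 reads c2=-2 → after 2×micro: 271/8; S2 reads c0=0 → after 3×micro: -1 ⇒ (c0=1, c1=271/8, c2=-1)
[Jacobi] macro 3: S0 reads c1=271/8 → after 1×micro: 0; S1 reads c2=-1 → after 2×micro: 2279/32; S2 reads c0=1 → after 3×micro: -2 ⇒ (c0=0, c1=2279/32, c2=-2)
[Jacobi] macro 4: S0 reads c1=2279/32 → after 1×micro: 1; S1 reads c2=-2 → after 2×micro: 19231/128; S2 reads c0=0 → after 3×micro: -1 ⇒ (c0=1, c1=19231/128, c2=-1)
[Jacobi] macro 5: S0 reads c1=19231/128 → after 1×micro: 0; S1 reads c2=-1 → after 2×micro: 170519/512; S2 reads c0=1 → after 3×micro: -2 ⇒ (c0=0, c1=170519/512, c2=-2)
[Gauss-Seidel] macro 1: S0 reads c1=2 → after 1×micro: 0; S1 reads c2=3 → after 2×micro: 39/2; S2 reads c0=0 → after 3×micro: -1 ⇒ (c0=0, c1=39/2, c2=-1)
[Gauss-Seidel] macro 2: S0 reads c1=39/2 → after 1×micro: 1; S1 reads c2=-1 → after 2×micro: 311/8; S2 reads c0=1 → after 3×micro: -2 ⇒ (c0=1, c1=311/8, c2=-2)
[Gauss-Seidel] macro 3: S0 reads c1=311/8 → after 1×micro: 0; S1 reads c2=-2 → after 2×micro: 2479/32; S2 reads c0=0 → after 3×micro: -1 ⇒ (c0=0, c1=2479/32, c2=-1)
[Gauss-Seidel] macro 4: S0 reads c1=2479/32 → after 1×micro: 1; S1 reads c2=-1 → after 2×micro: 21671/128; S2 reads c0=1 → after 3×micro: -2 ⇒ (c0=1, c1=21671/128, c2=-2)
[Gauss-Seidel] macro 5: S0 reads c1=21671/128 → after 1×micro: 0; S1 reads c2=-2 → after 2×micro: 189919/512; S2 reads c0=0 → after 3×micro: -1 ⇒ (c0=0, c1=189919/512, c2=-1)

first divergence at macro-step: 1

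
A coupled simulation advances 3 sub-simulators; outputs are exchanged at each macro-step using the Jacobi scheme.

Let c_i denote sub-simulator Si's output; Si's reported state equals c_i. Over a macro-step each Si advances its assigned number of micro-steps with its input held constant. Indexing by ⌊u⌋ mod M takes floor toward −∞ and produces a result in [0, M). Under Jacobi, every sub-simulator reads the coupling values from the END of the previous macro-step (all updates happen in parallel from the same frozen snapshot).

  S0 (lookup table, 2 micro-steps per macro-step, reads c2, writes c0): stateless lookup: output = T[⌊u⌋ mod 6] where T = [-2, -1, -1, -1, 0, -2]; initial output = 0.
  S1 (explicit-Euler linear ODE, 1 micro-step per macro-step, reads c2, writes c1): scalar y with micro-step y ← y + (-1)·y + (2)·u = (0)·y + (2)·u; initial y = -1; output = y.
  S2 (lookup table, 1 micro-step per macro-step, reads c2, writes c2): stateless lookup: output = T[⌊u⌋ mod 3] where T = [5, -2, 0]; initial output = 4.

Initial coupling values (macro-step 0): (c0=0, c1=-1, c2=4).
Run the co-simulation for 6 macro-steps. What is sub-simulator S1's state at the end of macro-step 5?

S1 state at macro-step 5 = -4

macro 1: S0 reads c2=4 → after 2×micro: 0; S1 reads c2=4 → after 1×micro: 8; S2 reads c2=4 → after 1×micro: -2 ⇒ (c0=0, c1=8, c2=-2)
macro 2: S0 reads c2=-2 → after 2×micro: 0; S1 reads c2=-2 → after 1×micro: -4; S2 reads c2=-2 → after 1×micro: -2 ⇒ (c0=0, c1=-4, c2=-2)
macro 3: S0 reads c2=-2 → after 2×micro: 0; S1 reads c2=-2 → after 1×micro: -4; S2 reads c2=-2 → after 1×micro: -2 ⇒ (c0=0, c1=-4, c2=-2)
macro 4: S0 reads c2=-2 → after 2×micro: 0; S1 reads c2=-2 → after 1×micro: -4; S2 reads c2=-2 → after 1×micro: -2 ⇒ (c0=0, c1=-4, c2=-2)
macro 5: S0 reads c2=-2 → after 2×micro: 0; S1 reads c2=-2 → after 1×micro: -4; S2 reads c2=-2 → after 1×micro: -2 ⇒ (c0=0, c1=-4, c2=-2)
macro 6: S0 reads c2=-2 → after 2×micro: 0; S1 reads c2=-2 → after 1×micro: -4; S2 reads c2=-2 → after 1×micro: -2 ⇒ (c0=0, c1=-4, c2=-2)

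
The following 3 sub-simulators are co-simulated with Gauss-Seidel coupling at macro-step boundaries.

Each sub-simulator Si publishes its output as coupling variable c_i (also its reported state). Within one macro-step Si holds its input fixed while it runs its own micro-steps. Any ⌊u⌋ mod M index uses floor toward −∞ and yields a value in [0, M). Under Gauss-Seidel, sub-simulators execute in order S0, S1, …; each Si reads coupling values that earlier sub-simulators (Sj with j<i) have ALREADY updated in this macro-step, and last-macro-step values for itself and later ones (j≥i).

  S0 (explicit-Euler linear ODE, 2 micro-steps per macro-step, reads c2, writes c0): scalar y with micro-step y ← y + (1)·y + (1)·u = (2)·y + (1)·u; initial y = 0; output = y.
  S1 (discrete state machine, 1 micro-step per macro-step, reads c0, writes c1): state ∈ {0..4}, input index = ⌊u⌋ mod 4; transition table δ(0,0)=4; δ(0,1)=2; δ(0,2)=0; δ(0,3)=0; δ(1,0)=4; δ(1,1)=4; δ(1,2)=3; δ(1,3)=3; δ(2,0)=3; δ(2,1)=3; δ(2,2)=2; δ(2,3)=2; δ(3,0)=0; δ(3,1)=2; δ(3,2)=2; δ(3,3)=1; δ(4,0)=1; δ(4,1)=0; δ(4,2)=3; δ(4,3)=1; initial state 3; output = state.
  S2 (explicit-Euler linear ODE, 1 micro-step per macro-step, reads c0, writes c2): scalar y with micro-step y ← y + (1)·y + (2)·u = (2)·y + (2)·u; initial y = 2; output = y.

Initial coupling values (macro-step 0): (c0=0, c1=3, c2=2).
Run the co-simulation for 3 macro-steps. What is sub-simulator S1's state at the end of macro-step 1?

macro 1: S0 reads c2=2 → after 2×micro: 6; S1 reads c0=6 → after 1×micro: 2; S2 reads c0=6 → after 1×micro: 16 ⇒ (c0=6, c1=2, c2=16)
macro 2: S0 reads c2=16 → after 2×micro: 72; S1 reads c0=72 → after 1×micro: 3; S2 reads c0=72 → after 1×micro: 176 ⇒ (c0=72, c1=3, c2=176)
macro 3: S0 reads c2=176 → after 2×micro: 816; S1 reads c0=816 → after 1×micro: 0; S2 reads c0=816 → after 1×micro: 1984 ⇒ (c0=816, c1=0, c2=1984)

S1 state at macro-step 1 = 2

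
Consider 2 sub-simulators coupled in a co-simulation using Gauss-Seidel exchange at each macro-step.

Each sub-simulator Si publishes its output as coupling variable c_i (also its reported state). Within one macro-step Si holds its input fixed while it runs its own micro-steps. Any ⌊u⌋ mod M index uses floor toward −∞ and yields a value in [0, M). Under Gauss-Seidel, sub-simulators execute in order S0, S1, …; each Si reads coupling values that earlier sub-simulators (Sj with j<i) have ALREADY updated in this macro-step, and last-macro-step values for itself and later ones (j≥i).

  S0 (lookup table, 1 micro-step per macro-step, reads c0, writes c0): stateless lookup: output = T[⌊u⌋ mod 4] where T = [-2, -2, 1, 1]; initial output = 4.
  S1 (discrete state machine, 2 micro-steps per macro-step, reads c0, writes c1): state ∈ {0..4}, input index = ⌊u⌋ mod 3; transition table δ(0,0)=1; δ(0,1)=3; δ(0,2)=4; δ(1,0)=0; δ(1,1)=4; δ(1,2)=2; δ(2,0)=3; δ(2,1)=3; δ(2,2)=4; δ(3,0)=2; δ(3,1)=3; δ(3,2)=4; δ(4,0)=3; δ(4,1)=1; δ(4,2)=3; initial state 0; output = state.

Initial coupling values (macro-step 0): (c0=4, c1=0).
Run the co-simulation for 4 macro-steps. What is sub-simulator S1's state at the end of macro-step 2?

S1 state at macro-step 2 = 3

macro 1: S0 reads c0=4 → after 1×micro: -2; S1 reads c0=-2 → after 2×micro: 3 ⇒ (c0=-2, c1=3)
macro 2: S0 reads c0=-2 → after 1×micro: 1; S1 reads c0=1 → after 2×micro: 3 ⇒ (c0=1, c1=3)
macro 3: S0 reads c0=1 → after 1×micro: -2; S1 reads c0=-2 → after 2×micro: 3 ⇒ (c0=-2, c1=3)
macro 4: S0 reads c0=-2 → after 1×micro: 1; S1 reads c0=1 → after 2×micro: 3 ⇒ (c0=1, c1=3)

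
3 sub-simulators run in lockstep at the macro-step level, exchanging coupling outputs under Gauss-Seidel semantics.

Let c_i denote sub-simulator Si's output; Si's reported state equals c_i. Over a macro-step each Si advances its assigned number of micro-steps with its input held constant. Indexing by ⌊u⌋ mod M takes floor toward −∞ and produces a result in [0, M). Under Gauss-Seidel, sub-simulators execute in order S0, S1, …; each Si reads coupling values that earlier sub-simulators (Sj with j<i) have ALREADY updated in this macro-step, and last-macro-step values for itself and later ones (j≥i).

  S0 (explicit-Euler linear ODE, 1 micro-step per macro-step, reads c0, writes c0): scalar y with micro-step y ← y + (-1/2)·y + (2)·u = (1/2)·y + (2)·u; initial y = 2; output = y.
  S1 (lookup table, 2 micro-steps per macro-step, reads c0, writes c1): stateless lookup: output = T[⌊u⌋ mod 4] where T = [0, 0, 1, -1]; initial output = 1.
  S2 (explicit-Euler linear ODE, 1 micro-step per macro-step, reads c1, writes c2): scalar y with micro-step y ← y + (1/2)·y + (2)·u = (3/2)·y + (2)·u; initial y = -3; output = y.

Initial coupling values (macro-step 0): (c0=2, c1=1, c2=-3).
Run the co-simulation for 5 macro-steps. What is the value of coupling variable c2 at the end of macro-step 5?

c2 at macro-step 5 = -841/32

macro 1: S0 reads c0=2 → after 1×micro: 5; S1 reads c0=5 → after 2×micro: 0; S2 reads c1=0 → after 1×micro: -9/2 ⇒ (c0=5, c1=0, c2=-9/2)
macro 2: S0 reads c0=5 → after 1×micro: 25/2; S1 reads c0=25/2 → after 2×micro: 0; S2 reads c1=0 → after 1×micro: -27/4 ⇒ (c0=25/2, c1=0, c2=-27/4)
macro 3: S0 reads c0=25/2 → after 1×micro: 125/4; S1 reads c0=125/4 → after 2×micro: -1; S2 reads c1=-1 → after 1×micro: -97/8 ⇒ (c0=125/4, c1=-1, c2=-97/8)
macro 4: S0 reads c0=125/4 → after 1×micro: 625/8; S1 reads c0=625/8 → after 2×micro: 1; S2 reads c1=1 → after 1×micro: -259/16 ⇒ (c0=625/8, c1=1, c2=-259/16)
macro 5: S0 reads c0=625/8 → after 1×micro: 3125/16; S1 reads c0=3125/16 → after 2×micro: -1; S2 reads c1=-1 → after 1×micro: -841/32 ⇒ (c0=3125/16, c1=-1, c2=-841/32)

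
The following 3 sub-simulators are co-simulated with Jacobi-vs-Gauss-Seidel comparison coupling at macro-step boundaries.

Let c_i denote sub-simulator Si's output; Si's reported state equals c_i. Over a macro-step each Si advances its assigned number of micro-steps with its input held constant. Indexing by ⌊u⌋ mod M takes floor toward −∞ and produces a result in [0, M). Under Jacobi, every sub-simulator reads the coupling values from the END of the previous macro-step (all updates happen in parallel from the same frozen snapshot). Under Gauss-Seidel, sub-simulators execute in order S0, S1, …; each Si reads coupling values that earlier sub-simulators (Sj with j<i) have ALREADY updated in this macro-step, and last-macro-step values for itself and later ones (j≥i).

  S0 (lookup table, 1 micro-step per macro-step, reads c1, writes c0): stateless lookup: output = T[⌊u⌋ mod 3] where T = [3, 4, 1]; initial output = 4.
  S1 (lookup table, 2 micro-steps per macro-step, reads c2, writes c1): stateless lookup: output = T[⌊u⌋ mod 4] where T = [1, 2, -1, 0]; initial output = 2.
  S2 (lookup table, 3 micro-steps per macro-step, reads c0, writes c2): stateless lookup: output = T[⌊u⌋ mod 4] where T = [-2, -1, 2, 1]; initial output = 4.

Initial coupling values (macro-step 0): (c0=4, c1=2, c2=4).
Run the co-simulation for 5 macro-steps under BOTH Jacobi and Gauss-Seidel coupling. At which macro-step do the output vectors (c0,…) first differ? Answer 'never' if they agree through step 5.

first divergence at macro-step: 1

[Jacobi] macro 1: S0 reads c1=2 → after 1×micro: 1; S1 reads c2=4 → after 2×micro: 1; S2 reads c0=4 → after 3×micro: -2 ⇒ (c0=1, c1=1, c2=-2)
[Jacobi] macro 2: S0 reads c1=1 → after 1×micro: 4; S1 reads c2=-2 → after 2×micro: -1; S2 reads c0=1 → after 3×micro: -1 ⇒ (c0=4, c1=-1, c2=-1)
[Jacobi] macro 3: S0 reads c1=-1 → after 1×micro: 1; S1 reads c2=-1 → after 2×micro: 0; S2 reads c0=4 → after 3×micro: -2 ⇒ (c0=1, c1=0, c2=-2)
[Jacobi] macro 4: S0 reads c1=0 → after 1×micro: 3; S1 reads c2=-2 → after 2×micro: -1; S2 reads c0=1 → after 3×micro: -1 ⇒ (c0=3, c1=-1, c2=-1)
[Jacobi] macro 5: S0 reads c1=-1 → after 1×micro: 1; S1 reads c2=-1 → after 2×micro: 0; S2 reads c0=3 → after 3×micro: 1 ⇒ (c0=1, c1=0, c2=1)
[Gauss-Seidel] macro 1: S0 reads c1=2 → after 1×micro: 1; S1 reads c2=4 → after 2×micro: 1; S2 reads c0=1 → after 3×micro: -1 ⇒ (c0=1, c1=1, c2=-1)
[Gauss-Seidel] macro 2: S0 reads c1=1 → after 1×micro: 4; S1 reads c2=-1 → after 2×micro: 0; S2 reads c0=4 → after 3×micro: -2 ⇒ (c0=4, c1=0, c2=-2)
[Gauss-Seidel] macro 3: S0 reads c1=0 → after 1×micro: 3; S1 reads c2=-2 → after 2×micro: -1; S2 reads c0=3 → after 3×micro: 1 ⇒ (c0=3, c1=-1, c2=1)
[Gauss-Seidel] macro 4: S0 reads c1=-1 → after 1×micro: 1; S1 reads c2=1 → after 2×micro: 2; S2 reads c0=1 → after 3×micro: -1 ⇒ (c0=1, c1=2, c2=-1)
[Gauss-Seidel] macro 5: S0 reads c1=2 → after 1×micro: 1; S1 reads c2=-1 → after 2×micro: 0; S2 reads c0=1 → after 3×micro: -1 ⇒ (c0=1, c1=0, c2=-1)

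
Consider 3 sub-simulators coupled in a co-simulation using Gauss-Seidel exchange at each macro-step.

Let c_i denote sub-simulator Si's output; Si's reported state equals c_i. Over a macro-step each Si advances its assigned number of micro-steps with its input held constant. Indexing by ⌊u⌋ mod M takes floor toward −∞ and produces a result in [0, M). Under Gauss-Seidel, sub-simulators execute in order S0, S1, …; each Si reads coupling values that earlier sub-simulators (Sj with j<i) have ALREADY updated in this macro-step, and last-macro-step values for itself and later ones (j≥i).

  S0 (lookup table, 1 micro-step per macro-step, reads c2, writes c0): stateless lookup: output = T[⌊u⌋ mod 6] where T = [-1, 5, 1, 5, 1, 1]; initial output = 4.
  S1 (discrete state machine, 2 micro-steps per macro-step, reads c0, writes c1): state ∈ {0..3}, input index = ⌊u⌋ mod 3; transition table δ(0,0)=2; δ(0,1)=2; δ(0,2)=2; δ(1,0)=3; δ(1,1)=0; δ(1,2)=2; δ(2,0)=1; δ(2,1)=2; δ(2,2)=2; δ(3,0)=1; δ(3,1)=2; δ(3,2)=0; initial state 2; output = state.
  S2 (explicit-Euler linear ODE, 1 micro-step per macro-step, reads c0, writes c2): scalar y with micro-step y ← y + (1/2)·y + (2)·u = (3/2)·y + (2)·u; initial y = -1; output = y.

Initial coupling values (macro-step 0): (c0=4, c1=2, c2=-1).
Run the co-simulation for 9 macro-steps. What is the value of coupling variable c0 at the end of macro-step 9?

c0 at macro-step 9 = 5

macro 1: S0 reads c2=-1 → after 1×micro: 1; S1 reads c0=1 → after 2×micro: 2; S2 reads c0=1 → after 1×micro: 1/2 ⇒ (c0=1, c1=2, c2=1/2)
macro 2: S0 reads c2=1/2 → after 1×micro: -1; S1 reads c0=-1 → after 2×micro: 2; S2 reads c0=-1 → after 1×micro: -5/4 ⇒ (c0=-1, c1=2, c2=-5/4)
macro 3: S0 reads c2=-5/4 → after 1×micro: 1; S1 reads c0=1 → after 2×micro: 2; S2 reads c0=1 → after 1×micro: 1/8 ⇒ (c0=1, c1=2, c2=1/8)
macro 4: S0 reads c2=1/8 → after 1×micro: -1; S1 reads c0=-1 → after 2×micro: 2; S2 reads c0=-1 → after 1×micro: -29/16 ⇒ (c0=-1, c1=2, c2=-29/16)
macro 5: S0 reads c2=-29/16 → after 1×micro: 1; S1 reads c0=1 → after 2×micro: 2; S2 reads c0=1 → after 1×micro: -23/32 ⇒ (c0=1, c1=2, c2=-23/32)
macro 6: S0 reads c2=-23/32 → after 1×micro: 1; S1 reads c0=1 → after 2×micro: 2; S2 reads c0=1 → after 1×micro: 59/64 ⇒ (c0=1, c1=2, c2=59/64)
macro 7: S0 reads c2=59/64 → after 1×micro: -1; S1 reads c0=-1 → after 2×micro: 2; S2 reads c0=-1 → after 1×micro: -79/128 ⇒ (c0=-1, c1=2, c2=-79/128)
macro 8: S0 reads c2=-79/128 → after 1×micro: 1; S1 reads c0=1 → after 2×micro: 2; S2 reads c0=1 → after 1×micro: 275/256 ⇒ (c0=1, c1=2, c2=275/256)
macro 9: S0 reads c2=275/256 → after 1×micro: 5; S1 reads c0=5 → after 2×micro: 2; S2 reads c0=5 → after 1×micro: 5945/512 ⇒ (c0=5, c1=2, c2=5945/512)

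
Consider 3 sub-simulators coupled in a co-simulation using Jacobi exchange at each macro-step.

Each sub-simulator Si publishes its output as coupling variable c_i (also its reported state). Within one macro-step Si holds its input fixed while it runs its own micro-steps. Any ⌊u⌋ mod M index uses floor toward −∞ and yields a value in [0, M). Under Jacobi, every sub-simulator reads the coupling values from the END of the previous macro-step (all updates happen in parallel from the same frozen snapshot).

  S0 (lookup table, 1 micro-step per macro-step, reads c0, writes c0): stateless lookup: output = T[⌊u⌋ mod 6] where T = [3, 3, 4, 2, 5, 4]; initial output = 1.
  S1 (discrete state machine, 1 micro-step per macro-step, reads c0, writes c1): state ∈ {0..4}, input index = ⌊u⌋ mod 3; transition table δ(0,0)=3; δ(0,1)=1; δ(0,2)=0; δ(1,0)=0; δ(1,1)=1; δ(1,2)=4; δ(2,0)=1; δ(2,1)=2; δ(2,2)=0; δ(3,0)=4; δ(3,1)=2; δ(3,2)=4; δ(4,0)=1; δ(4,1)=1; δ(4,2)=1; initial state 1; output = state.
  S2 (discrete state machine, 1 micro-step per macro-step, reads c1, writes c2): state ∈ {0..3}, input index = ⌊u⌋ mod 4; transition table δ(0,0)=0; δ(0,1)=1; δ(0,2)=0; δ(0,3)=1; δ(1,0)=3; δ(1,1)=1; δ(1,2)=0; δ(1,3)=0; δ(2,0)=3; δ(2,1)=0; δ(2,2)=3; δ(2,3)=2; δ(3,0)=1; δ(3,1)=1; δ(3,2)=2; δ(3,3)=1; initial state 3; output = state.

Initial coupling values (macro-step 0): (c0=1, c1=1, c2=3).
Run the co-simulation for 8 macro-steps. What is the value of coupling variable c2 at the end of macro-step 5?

c2 at macro-step 5 = 1

macro 1: S0 reads c0=1 → after 1×micro: 3; S1 reads c0=1 → after 1×micro: 1; S2 reads c1=1 → after 1×micro: 1 ⇒ (c0=3, c1=1, c2=1)
macro 2: S0 reads c0=3 → after 1×micro: 2; S1 reads c0=3 → after 1×micro: 0; S2 reads c1=1 → after 1×micro: 1 ⇒ (c0=2, c1=0, c2=1)
macro 3: S0 reads c0=2 → after 1×micro: 4; S1 reads c0=2 → after 1×micro: 0; S2 reads c1=0 → after 1×micro: 3 ⇒ (c0=4, c1=0, c2=3)
macro 4: S0 reads c0=4 → after 1×micro: 5; S1 reads c0=4 → after 1×micro: 1; S2 reads c1=0 → after 1×micro: 1 ⇒ (c0=5, c1=1, c2=1)
macro 5: S0 reads c0=5 → after 1×micro: 4; S1 reads c0=5 → after 1×micro: 4; S2 reads c1=1 → after 1×micro: 1 ⇒ (c0=4, c1=4, c2=1)
macro 6: S0 reads c0=4 → after 1×micro: 5; S1 reads c0=4 → after 1×micro: 1; S2 reads c1=4 → after 1×micro: 3 ⇒ (c0=5, c1=1, c2=3)
macro 7: S0 reads c0=5 → after 1×micro: 4; S1 reads c0=5 → after 1×micro: 4; S2 reads c1=1 → after 1×micro: 1 ⇒ (c0=4, c1=4, c2=1)
macro 8: S0 reads c0=4 → after 1×micro: 5; S1 reads c0=4 → after 1×micro: 1; S2 reads c1=4 → after 1×micro: 3 ⇒ (c0=5, c1=1, c2=3)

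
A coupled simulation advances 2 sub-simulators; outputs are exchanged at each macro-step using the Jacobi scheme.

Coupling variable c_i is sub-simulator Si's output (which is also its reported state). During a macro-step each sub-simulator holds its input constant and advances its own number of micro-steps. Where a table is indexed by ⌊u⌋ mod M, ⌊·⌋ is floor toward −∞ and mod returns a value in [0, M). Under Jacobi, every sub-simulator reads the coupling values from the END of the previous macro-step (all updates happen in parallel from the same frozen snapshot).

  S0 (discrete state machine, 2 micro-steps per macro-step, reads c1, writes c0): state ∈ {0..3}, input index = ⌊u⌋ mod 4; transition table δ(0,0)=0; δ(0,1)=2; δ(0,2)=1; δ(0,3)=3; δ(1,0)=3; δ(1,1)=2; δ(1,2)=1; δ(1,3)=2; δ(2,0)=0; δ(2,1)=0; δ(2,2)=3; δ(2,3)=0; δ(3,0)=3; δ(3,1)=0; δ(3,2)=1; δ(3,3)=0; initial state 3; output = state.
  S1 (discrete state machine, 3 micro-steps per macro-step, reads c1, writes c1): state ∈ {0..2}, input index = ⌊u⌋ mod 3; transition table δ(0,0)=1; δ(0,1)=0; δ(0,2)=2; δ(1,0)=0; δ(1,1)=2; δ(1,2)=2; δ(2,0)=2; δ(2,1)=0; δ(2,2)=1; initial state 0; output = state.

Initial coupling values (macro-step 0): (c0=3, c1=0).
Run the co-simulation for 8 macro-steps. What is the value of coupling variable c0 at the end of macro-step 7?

macro 1: S0 reads c1=0 → after 2×micro: 3; S1 reads c1=0 → after 3×micro: 1 ⇒ (c0=3, c1=1)
macro 2: S0 reads c1=1 → after 2×micro: 2; S1 reads c1=1 → after 3×micro: 0 ⇒ (c0=2, c1=0)
macro 3: S0 reads c1=0 → after 2×micro: 0; S1 reads c1=0 → after 3×micro: 1 ⇒ (c0=0, c1=1)
macro 4: S0 reads c1=1 → after 2×micro: 0; S1 reads c1=1 → after 3×micro: 0 ⇒ (c0=0, c1=0)
macro 5: S0 reads c1=0 → after 2×micro: 0; S1 reads c1=0 → after 3×micro: 1 ⇒ (c0=0, c1=1)
macro 6: S0 reads c1=1 → after 2×micro: 0; S1 reads c1=1 → after 3×micro: 0 ⇒ (c0=0, c1=0)
macro 7: S0 reads c1=0 → after 2×micro: 0; S1 reads c1=0 → after 3×micro: 1 ⇒ (c0=0, c1=1)
macro 8: S0 reads c1=1 → after 2×micro: 0; S1 reads c1=1 → after 3×micro: 0 ⇒ (c0=0, c1=0)

c0 at macro-step 7 = 0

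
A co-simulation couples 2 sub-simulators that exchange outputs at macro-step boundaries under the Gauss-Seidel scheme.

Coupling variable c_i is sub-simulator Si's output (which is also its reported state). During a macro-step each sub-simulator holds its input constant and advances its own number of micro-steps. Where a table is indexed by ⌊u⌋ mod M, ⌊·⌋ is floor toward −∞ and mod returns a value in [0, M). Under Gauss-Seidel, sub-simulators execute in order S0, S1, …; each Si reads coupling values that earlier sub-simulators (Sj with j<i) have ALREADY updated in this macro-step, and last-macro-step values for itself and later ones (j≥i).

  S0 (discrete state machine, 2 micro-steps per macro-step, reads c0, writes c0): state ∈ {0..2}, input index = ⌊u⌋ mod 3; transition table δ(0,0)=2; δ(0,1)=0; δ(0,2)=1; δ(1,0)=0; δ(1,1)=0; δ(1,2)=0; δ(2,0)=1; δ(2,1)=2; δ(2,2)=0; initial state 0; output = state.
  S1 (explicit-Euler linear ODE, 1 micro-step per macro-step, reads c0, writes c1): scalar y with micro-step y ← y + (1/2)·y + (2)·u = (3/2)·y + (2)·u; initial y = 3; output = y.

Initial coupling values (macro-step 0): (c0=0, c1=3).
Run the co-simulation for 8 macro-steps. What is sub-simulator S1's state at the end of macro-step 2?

macro 1: S0 reads c0=0 → after 2×micro: 1; S1 reads c0=1 → after 1×micro: 13/2 ⇒ (c0=1, c1=13/2)
macro 2: S0 reads c0=1 → after 2×micro: 0; S1 reads c0=0 → after 1×micro: 39/4 ⇒ (c0=0, c1=39/4)
macro 3: S0 reads c0=0 → after 2×micro: 1; S1 reads c0=1 → after 1×micro: 133/8 ⇒ (c0=1, c1=133/8)
macro 4: S0 reads c0=1 → after 2×micro: 0; S1 reads c0=0 → after 1×micro: 399/16 ⇒ (c0=0, c1=399/16)
macro 5: S0 reads c0=0 → after 2×micro: 1; S1 reads c0=1 → after 1×micro: 1261/32 ⇒ (c0=1, c1=1261/32)
macro 6: S0 reads c0=1 → after 2×micro: 0; S1 reads c0=0 → after 1×micro: 3783/64 ⇒ (c0=0, c1=3783/64)
macro 7: S0 reads c0=0 → after 2×micro: 1; S1 reads c0=1 → after 1×micro: 11605/128 ⇒ (c0=1, c1=11605/128)
macro 8: S0 reads c0=1 → after 2×micro: 0; S1 reads c0=0 → after 1×micro: 34815/256 ⇒ (c0=0, c1=34815/256)

S1 state at macro-step 2 = 39/4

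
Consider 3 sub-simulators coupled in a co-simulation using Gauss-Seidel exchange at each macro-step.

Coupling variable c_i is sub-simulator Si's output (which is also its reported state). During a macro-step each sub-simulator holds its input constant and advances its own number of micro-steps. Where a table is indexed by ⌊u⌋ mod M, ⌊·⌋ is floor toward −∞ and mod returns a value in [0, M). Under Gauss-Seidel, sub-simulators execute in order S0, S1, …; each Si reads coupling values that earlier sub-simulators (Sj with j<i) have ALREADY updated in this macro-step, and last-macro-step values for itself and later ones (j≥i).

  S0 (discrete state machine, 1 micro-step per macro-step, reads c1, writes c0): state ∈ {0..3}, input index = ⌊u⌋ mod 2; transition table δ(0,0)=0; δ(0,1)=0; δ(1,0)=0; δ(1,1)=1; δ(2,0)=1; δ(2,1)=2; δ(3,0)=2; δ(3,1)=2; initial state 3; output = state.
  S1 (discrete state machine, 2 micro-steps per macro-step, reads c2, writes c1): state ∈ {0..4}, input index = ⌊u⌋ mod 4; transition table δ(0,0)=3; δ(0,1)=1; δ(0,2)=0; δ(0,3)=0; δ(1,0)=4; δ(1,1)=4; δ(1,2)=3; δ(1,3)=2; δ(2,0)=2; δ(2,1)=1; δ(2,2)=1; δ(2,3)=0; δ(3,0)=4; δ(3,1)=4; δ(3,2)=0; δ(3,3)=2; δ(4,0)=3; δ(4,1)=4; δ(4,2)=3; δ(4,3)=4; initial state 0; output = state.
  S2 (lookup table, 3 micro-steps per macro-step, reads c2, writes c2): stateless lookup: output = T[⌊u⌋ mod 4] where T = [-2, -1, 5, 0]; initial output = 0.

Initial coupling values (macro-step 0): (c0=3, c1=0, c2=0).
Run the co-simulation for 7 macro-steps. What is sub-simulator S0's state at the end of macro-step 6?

S0 state at macro-step 6 = 0

macro 1: S0 reads c1=0 → after 1×micro: 2; S1 reads c2=0 → after 2×micro: 4; S2 reads c2=0 → after 3×micro: -2 ⇒ (c0=2, c1=4, c2=-2)
macro 2: S0 reads c1=4 → after 1×micro: 1; S1 reads c2=-2 → after 2×micro: 0; S2 reads c2=-2 → after 3×micro: 5 ⇒ (c0=1, c1=0, c2=5)
macro 3: S0 reads c1=0 → after 1×micro: 0; S1 reads c2=5 → after 2×micro: 4; S2 reads c2=5 → after 3×micro: -1 ⇒ (c0=0, c1=4, c2=-1)
macro 4: S0 reads c1=4 → after 1×micro: 0; S1 reads c2=-1 → after 2×micro: 4; S2 reads c2=-1 → after 3×micro: 0 ⇒ (c0=0, c1=4, c2=0)
macro 5: S0 reads c1=4 → after 1×micro: 0; S1 reads c2=0 → after 2×micro: 4; S2 reads c2=0 → after 3×micro: -2 ⇒ (c0=0, c1=4, c2=-2)
macro 6: S0 reads c1=4 → after 1×micro: 0; S1 reads c2=-2 → after 2×micro: 0; S2 reads c2=-2 → after 3×micro: 5 ⇒ (c0=0, c1=0, c2=5)
macro 7: S0 reads c1=0 → after 1×micro: 0; S1 reads c2=5 → after 2×micro: 4; S2 reads c2=5 → after 3×micro: -1 ⇒ (c0=0, c1=4, c2=-1)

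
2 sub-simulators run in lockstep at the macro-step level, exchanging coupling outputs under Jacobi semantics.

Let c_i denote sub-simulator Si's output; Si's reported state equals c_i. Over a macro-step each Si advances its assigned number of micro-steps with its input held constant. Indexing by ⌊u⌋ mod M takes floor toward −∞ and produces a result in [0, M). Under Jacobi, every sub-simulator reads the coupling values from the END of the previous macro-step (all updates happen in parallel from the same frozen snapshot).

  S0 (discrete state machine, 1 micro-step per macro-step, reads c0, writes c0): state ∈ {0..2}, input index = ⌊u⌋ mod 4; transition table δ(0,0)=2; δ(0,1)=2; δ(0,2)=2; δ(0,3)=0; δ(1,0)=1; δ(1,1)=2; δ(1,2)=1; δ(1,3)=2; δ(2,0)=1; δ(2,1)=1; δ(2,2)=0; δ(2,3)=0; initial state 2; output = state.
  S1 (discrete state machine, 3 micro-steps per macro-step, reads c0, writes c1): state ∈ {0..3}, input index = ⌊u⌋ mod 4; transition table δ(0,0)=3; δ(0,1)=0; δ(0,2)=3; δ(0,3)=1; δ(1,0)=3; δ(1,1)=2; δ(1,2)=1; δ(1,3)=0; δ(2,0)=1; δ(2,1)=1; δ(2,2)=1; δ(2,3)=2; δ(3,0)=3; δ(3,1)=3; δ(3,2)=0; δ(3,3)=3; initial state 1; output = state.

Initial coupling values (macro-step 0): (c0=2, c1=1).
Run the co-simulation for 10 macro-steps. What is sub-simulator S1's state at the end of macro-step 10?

macro 1: S0 reads c0=2 → after 1×micro: 0; S1 reads c0=2 → after 3×micro: 1 ⇒ (c0=0, c1=1)
macro 2: S0 reads c0=0 → after 1×micro: 2; S1 reads c0=0 → after 3×micro: 3 ⇒ (c0=2, c1=3)
macro 3: S0 reads c0=2 → after 1×micro: 0; S1 reads c0=2 → after 3×micro: 0 ⇒ (c0=0, c1=0)
macro 4: S0 reads c0=0 → after 1×micro: 2; S1 reads c0=0 → after 3×micro: 3 ⇒ (c0=2, c1=3)
macro 5: S0 reads c0=2 → after 1×micro: 0; S1 reads c0=2 → after 3×micro: 0 ⇒ (c0=0, c1=0)
macro 6: S0 reads c0=0 → after 1×micro: 2; S1 reads c0=0 → after 3×micro: 3 ⇒ (c0=2, c1=3)
macro 7: S0 reads c0=2 → after 1×micro: 0; S1 reads c0=2 → after 3×micro: 0 ⇒ (c0=0, c1=0)
macro 8: S0 reads c0=0 → after 1×micro: 2; S1 reads c0=0 → after 3×micro: 3 ⇒ (c0=2, c1=3)
macro 9: S0 reads c0=2 → after 1×micro: 0; S1 reads c0=2 → after 3×micro: 0 ⇒ (c0=0, c1=0)
macro 10: S0 reads c0=0 → after 1×micro: 2; S1 reads c0=0 → after 3×micro: 3 ⇒ (c0=2, c1=3)

S1 state at macro-step 10 = 3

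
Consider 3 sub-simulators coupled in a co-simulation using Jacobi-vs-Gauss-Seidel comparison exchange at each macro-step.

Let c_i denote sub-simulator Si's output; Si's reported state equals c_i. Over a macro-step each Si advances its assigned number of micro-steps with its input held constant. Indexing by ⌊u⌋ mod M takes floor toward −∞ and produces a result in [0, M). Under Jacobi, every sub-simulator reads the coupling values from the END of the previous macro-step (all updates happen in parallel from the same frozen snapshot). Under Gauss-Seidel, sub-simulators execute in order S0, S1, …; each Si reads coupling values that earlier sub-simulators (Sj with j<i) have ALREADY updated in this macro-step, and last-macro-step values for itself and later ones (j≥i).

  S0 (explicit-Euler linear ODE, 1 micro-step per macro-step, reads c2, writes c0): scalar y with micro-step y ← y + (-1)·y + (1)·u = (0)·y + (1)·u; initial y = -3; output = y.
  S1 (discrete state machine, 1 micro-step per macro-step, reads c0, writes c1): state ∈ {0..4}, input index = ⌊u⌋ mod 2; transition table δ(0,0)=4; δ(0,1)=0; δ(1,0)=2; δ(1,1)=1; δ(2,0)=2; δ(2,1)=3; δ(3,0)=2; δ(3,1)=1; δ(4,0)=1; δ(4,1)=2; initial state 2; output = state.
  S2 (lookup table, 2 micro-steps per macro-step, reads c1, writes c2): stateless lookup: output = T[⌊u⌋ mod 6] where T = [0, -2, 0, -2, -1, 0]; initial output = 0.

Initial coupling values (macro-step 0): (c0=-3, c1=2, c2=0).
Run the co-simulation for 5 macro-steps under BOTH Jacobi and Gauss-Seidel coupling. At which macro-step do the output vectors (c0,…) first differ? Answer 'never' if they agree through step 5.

[Jacobi] macro 1: S0 reads c2=0 → after 1×micro: 0; S1 reads c0=-3 → after 1×micro: 3; S2 reads c1=2 → after 2×micro: 0 ⇒ (c0=0, c1=3, c2=0)
[Jacobi] macro 2: S0 reads c2=0 → after 1×micro: 0; S1 reads c0=0 → after 1×micro: 2; S2 reads c1=3 → after 2×micro: -2 ⇒ (c0=0, c1=2, c2=-2)
[Jacobi] macro 3: S0 reads c2=-2 → after 1×micro: -2; S1 reads c0=0 → after 1×micro: 2; S2 reads c1=2 → after 2×micro: 0 ⇒ (c0=-2, c1=2, c2=0)
[Jacobi] macro 4: S0 reads c2=0 → after 1×micro: 0; S1 reads c0=-2 → after 1×micro: 2; S2 reads c1=2 → after 2×micro: 0 ⇒ (c0=0, c1=2, c2=0)
[Jacobi] macro 5: S0 reads c2=0 → after 1×micro: 0; S1 reads c0=0 → after 1×micro: 2; S2 reads c1=2 → after 2×micro: 0 ⇒ (c0=0, c1=2, c2=0)
[Gauss-Seidel] macro 1: S0 reads c2=0 → after 1×micro: 0; S1 reads c0=0 → after 1×micro: 2; S2 reads c1=2 → after 2×micro: 0 ⇒ (c0=0, c1=2, c2=0)
[Gauss-Seidel] macro 2: S0 reads c2=0 → after 1×micro: 0; S1 reads c0=0 → after 1×micro: 2; S2 reads c1=2 → after 2×micro: 0 ⇒ (c0=0, c1=2, c2=0)
[Gauss-Seidel] macro 3: S0 reads c2=0 → after 1×micro: 0; S1 reads c0=0 → after 1×micro: 2; S2 reads c1=2 → after 2×micro: 0 ⇒ (c0=0, c1=2, c2=0)
[Gauss-Seidel] macro 4: S0 reads c2=0 → after 1×micro: 0; S1 reads c0=0 → after 1×micro: 2; S2 reads c1=2 → after 2×micro: 0 ⇒ (c0=0, c1=2, c2=0)
[Gauss-Seidel] macro 5: S0 reads c2=0 → after 1×micro: 0; S1 reads c0=0 → after 1×micro: 2; S2 reads c1=2 → after 2×micro: 0 ⇒ (c0=0, c1=2, c2=0)

first divergence at macro-step: 1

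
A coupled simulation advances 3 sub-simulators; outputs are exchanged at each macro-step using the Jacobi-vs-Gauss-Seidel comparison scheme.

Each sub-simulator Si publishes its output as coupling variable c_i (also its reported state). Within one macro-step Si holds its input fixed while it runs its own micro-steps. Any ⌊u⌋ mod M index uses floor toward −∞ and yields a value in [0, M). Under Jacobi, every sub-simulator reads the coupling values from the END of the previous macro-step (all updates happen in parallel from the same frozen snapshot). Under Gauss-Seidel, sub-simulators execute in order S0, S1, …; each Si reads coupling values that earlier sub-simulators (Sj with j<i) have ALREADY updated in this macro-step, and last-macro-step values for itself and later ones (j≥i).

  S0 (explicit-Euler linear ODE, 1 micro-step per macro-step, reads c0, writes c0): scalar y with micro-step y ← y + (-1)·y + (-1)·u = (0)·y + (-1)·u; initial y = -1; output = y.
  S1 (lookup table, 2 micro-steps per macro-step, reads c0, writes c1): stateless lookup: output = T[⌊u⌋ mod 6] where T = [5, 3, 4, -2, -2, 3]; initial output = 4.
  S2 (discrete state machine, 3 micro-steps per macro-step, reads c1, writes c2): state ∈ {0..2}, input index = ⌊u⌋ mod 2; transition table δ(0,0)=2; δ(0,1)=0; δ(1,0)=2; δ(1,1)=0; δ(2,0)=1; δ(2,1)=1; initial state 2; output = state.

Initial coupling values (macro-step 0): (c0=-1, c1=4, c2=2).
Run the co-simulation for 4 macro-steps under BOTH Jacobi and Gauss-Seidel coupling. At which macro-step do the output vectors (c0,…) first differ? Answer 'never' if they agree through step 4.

first divergence at macro-step: 1

[Jacobi] macro 1: S0 reads c0=-1 → after 1×micro: 1; S1 reads c0=-1 → after 2×micro: 3; S2 reads c1=4 → after 3×micro: 1 ⇒ (c0=1, c1=3, c2=1)
[Jacobi] macro 2: S0 reads c0=1 → after 1×micro: -1; S1 reads c0=1 → after 2×micro: 3; S2 reads c1=3 → after 3×micro: 0 ⇒ (c0=-1, c1=3, c2=0)
[Jacobi] macro 3: S0 reads c0=-1 → after 1×micro: 1; S1 reads c0=-1 → after 2×micro: 3; S2 reads c1=3 → after 3×micro: 0 ⇒ (c0=1, c1=3, c2=0)
[Jacobi] macro 4: S0 reads c0=1 → after 1×micro: -1; S1 reads c0=1 → after 2×micro: 3; S2 reads c1=3 → after 3×micro: 0 ⇒ (c0=-1, c1=3, c2=0)
[Gauss-Seidel] macro 1: S0 reads c0=-1 → after 1×micro: 1; S1 reads c0=1 → after 2×micro: 3; S2 reads c1=3 → after 3×micro: 0 ⇒ (c0=1, c1=3, c2=0)
[Gauss-Seidel] macro 2: S0 reads c0=1 → after 1×micro: -1; S1 reads c0=-1 → after 2×micro: 3; S2 reads c1=3 → after 3×micro: 0 ⇒ (c0=-1, c1=3, c2=0)
[Gauss-Seidel] macro 3: S0 reads c0=-1 → after 1×micro: 1; S1 reads c0=1 → after 2×micro: 3; S2 reads c1=3 → after 3×micro: 0 ⇒ (c0=1, c1=3, c2=0)
[Gauss-Seidel] macro 4: S0 reads c0=1 → after 1×micro: -1; S1 reads c0=-1 → after 2×micro: 3; S2 reads c1=3 → after 3×micro: 0 ⇒ (c0=-1, c1=3, c2=0)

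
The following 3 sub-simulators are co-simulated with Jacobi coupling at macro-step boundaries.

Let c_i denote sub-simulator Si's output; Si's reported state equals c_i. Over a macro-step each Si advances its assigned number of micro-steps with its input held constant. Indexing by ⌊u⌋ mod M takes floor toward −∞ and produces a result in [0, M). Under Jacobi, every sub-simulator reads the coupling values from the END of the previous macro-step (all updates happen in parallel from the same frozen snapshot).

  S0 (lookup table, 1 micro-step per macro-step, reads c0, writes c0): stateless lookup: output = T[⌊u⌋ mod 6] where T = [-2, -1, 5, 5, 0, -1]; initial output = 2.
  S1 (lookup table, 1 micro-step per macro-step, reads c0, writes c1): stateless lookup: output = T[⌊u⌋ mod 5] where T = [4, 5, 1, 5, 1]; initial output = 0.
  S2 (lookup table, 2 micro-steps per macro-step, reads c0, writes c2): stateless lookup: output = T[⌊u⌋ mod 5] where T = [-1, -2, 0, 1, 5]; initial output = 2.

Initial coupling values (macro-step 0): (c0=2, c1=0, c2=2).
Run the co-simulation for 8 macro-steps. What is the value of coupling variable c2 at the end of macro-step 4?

macro 1: S0 reads c0=2 → after 1×micro: 5; S1 reads c0=2 → after 1×micro: 1; S2 reads c0=2 → after 2×micro: 0 ⇒ (c0=5, c1=1, c2=0)
macro 2: S0 reads c0=5 → after 1×micro: -1; S1 reads c0=5 → after 1×micro: 4; S2 reads c0=5 → after 2×micro: -1 ⇒ (c0=-1, c1=4, c2=-1)
macro 3: S0 reads c0=-1 → after 1×micro: -1; S1 reads c0=-1 → after 1×micro: 1; S2 reads c0=-1 → after 2×micro: 5 ⇒ (c0=-1, c1=1, c2=5)
macro 4: S0 reads c0=-1 → after 1×micro: -1; S1 reads c0=-1 → after 1×micro: 1; S2 reads c0=-1 → after 2×micro: 5 ⇒ (c0=-1, c1=1, c2=5)
macro 5: S0 reads c0=-1 → after 1×micro: -1; S1 reads c0=-1 → after 1×micro: 1; S2 reads c0=-1 → after 2×micro: 5 ⇒ (c0=-1, c1=1, c2=5)
macro 6: S0 reads c0=-1 → after 1×micro: -1; S1 reads c0=-1 → after 1×micro: 1; S2 reads c0=-1 → after 2×micro: 5 ⇒ (c0=-1, c1=1, c2=5)
macro 7: S0 reads c0=-1 → after 1×micro: -1; S1 reads c0=-1 → after 1×micro: 1; S2 reads c0=-1 → after 2×micro: 5 ⇒ (c0=-1, c1=1, c2=5)
macro 8: S0 reads c0=-1 → after 1×micro: -1; S1 reads c0=-1 → after 1×micro: 1; S2 reads c0=-1 → after 2×micro: 5 ⇒ (c0=-1, c1=1, c2=5)

c2 at macro-step 4 = 5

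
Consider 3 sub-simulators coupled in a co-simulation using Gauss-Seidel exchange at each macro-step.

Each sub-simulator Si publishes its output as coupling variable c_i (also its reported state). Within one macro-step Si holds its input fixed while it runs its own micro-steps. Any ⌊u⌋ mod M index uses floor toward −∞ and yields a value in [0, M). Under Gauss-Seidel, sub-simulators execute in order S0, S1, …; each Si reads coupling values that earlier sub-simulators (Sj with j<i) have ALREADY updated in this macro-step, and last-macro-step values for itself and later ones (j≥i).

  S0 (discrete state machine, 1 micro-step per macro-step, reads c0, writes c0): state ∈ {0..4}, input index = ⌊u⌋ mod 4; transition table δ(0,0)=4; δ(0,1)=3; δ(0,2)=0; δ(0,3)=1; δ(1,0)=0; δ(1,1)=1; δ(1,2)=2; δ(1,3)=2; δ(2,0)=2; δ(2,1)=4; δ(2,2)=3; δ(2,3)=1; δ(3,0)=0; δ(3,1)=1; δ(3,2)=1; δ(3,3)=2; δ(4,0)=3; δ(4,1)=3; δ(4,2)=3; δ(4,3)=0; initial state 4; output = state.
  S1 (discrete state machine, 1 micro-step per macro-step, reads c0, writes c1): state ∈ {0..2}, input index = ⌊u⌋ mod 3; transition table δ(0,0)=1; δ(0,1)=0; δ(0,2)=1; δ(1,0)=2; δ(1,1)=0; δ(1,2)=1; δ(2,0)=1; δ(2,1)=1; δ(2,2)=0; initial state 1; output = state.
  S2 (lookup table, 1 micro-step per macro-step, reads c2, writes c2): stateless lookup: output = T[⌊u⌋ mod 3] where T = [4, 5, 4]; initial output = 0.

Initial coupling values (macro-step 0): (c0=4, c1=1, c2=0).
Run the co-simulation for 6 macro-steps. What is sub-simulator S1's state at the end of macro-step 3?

macro 1: S0 reads c0=4 → after 1×micro: 3; S1 reads c0=3 → after 1×micro: 2; S2 reads c2=0 → after 1×micro: 4 ⇒ (c0=3, c1=2, c2=4)
macro 2: S0 reads c0=3 → after 1×micro: 2; S1 reads c0=2 → after 1×micro: 0; S2 reads c2=4 → after 1×micro: 5 ⇒ (c0=2, c1=0, c2=5)
macro 3: S0 reads c0=2 → after 1×micro: 3; S1 reads c0=3 → after 1×micro: 1; S2 reads c2=5 → after 1×micro: 4 ⇒ (c0=3, c1=1, c2=4)
macro 4: S0 reads c0=3 → after 1×micro: 2; S1 reads c0=2 → after 1×micro: 1; S2 reads c2=4 → after 1×micro: 5 ⇒ (c0=2, c1=1, c2=5)
macro 5: S0 reads c0=2 → after 1×micro: 3; S1 reads c0=3 → after 1×micro: 2; S2 reads c2=5 → after 1×micro: 4 ⇒ (c0=3, c1=2, c2=4)
macro 6: S0 reads c0=3 → after 1×micro: 2; S1 reads c0=2 → after 1×micro: 0; S2 reads c2=4 → after 1×micro: 5 ⇒ (c0=2, c1=0, c2=5)

S1 state at macro-step 3 = 1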